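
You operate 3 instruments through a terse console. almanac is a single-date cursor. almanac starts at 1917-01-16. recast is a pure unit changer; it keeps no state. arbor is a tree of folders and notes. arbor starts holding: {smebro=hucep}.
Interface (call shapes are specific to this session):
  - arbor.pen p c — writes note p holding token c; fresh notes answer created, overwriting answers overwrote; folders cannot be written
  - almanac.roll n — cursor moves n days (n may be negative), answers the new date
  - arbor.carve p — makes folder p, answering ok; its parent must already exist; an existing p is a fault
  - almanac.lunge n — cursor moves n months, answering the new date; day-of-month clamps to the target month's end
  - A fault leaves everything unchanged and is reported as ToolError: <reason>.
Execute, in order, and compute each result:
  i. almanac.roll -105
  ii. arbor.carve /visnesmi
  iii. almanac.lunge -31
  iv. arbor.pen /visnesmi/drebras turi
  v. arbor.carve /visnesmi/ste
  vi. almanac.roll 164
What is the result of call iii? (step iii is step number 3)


% almanac.roll n→-105
  1916-10-03
% arbor.carve p→/visnesmi
  ok
% almanac.lunge n→-31
  1914-03-03
% arbor.pen p→/visnesmi/drebras c→turi
  created
% arbor.carve p→/visnesmi/ste
  ok
% almanac.roll n→164
  1914-08-14

Answer: 1914-03-03


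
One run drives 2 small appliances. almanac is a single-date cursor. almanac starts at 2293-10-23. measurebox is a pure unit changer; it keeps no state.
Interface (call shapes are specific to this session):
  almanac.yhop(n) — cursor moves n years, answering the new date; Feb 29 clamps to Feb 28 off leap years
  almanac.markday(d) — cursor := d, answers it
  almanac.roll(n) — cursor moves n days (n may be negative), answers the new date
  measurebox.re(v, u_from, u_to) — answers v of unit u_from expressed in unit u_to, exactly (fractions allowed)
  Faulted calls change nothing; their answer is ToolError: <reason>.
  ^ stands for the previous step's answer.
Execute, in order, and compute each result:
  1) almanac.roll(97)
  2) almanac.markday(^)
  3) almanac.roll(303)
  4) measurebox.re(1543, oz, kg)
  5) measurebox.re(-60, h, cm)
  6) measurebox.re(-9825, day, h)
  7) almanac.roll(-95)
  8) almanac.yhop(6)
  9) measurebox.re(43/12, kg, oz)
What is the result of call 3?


I invoke roll with n: 97, which returns 2294-01-28.
Now I run markday with d: ^, yielding 2294-01-28.
I call roll with n: 303, and observe 2294-11-27.
Then re with v: 1543, u_from: oz, u_to: kg, and see 69989302691/1600000000.
Calling re with v: -60, u_from: h, u_to: cm, which returns ToolError: incompatible units.
I invoke re with v: -9825, u_from: day, u_to: h, and get -235800.
I invoke roll with n: -95, which returns 2294-08-24.
I use yhop with n: 6, — result: 2300-08-24.
I call re with v: 43/12, u_from: kg, u_to: oz: 17200000000/136077711.

Answer: 2294-11-27


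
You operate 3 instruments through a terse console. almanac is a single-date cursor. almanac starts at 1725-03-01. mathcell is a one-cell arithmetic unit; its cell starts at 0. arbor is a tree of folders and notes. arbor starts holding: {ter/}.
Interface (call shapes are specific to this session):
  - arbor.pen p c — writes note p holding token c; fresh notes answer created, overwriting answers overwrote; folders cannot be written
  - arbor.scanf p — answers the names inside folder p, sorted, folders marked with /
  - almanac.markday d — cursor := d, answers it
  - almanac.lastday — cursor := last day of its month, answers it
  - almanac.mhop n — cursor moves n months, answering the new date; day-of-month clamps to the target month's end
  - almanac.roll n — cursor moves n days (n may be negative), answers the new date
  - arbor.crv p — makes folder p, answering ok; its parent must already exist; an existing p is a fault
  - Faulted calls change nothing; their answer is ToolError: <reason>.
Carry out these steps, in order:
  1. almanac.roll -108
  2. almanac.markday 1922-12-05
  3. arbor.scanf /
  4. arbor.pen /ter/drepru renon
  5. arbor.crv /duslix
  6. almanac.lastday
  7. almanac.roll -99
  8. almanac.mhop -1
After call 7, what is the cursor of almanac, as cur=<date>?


Answer: cur=1922-09-23

Derivation:
$ almanac.roll n: -108
:: 1724-11-13
$ almanac.markday d: 1922-12-05
:: 1922-12-05
$ arbor.scanf p: /
:: [ter/]
$ arbor.pen p: /ter/drepru c: renon
:: created
$ arbor.crv p: /duslix
:: ok
$ almanac.lastday
:: 1922-12-31
$ almanac.roll n: -99
:: 1922-09-23
$ almanac.mhop n: -1
:: 1922-08-23


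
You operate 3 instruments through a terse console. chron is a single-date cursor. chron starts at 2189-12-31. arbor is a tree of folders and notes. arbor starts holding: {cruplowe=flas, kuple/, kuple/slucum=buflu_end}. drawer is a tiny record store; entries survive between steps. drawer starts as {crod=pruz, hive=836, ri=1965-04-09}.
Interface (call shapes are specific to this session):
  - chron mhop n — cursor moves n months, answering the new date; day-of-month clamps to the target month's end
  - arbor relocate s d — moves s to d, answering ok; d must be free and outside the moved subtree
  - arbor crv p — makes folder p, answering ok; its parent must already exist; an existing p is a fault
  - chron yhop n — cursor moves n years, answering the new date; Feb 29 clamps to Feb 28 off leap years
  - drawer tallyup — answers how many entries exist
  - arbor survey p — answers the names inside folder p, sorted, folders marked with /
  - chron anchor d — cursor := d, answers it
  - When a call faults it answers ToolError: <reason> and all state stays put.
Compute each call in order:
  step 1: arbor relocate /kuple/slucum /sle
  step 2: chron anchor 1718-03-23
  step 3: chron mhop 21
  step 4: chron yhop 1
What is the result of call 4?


Answer: 1720-12-23

Derivation:
→ arbor relocate(s='/kuple/slucum', d='/sle')
← ok
→ chron anchor(d='1718-03-23')
← 1718-03-23
→ chron mhop(n='21')
← 1719-12-23
→ chron yhop(n='1')
← 1720-12-23


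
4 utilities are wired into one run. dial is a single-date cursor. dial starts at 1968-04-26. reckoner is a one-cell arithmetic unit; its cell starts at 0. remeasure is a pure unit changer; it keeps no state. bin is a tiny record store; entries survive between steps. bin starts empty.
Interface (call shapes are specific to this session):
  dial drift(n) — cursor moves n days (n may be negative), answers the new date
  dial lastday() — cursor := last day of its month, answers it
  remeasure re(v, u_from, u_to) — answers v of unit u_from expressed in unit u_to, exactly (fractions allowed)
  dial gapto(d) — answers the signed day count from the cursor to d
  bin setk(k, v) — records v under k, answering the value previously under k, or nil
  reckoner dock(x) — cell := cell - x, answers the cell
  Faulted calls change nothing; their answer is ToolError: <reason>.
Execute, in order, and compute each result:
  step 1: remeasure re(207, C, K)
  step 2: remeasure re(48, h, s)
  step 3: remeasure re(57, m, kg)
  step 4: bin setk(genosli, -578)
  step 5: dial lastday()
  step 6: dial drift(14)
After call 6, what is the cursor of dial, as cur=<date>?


Answer: cur=1968-05-14

Derivation:
> remeasure re v='207' u_from='C' u_to='K'
= 9603/20
> remeasure re v='48' u_from='h' u_to='s'
= 172800
> remeasure re v='57' u_from='m' u_to='kg'
= ToolError: incompatible units
> bin setk k='genosli' v='-578'
= nil
> dial lastday
= 1968-04-30
> dial drift n='14'
= 1968-05-14


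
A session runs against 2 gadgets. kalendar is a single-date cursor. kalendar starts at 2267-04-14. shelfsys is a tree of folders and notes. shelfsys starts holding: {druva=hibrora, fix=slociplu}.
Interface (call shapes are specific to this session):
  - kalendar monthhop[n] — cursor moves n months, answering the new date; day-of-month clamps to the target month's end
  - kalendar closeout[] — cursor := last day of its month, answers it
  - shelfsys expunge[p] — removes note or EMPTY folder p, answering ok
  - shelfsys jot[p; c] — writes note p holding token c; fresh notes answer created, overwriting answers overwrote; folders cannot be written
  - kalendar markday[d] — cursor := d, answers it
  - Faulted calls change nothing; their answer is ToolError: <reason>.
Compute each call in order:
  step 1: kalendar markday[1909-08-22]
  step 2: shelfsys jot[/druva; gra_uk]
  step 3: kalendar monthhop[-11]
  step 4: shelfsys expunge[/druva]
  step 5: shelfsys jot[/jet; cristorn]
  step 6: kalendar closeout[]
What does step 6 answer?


Answer: 1908-09-30

Derivation:
>> kalendar markday(d='1909-08-22')
<< 1909-08-22
>> shelfsys jot(p='/druva', c='gra_uk')
<< overwrote
>> kalendar monthhop(n='-11')
<< 1908-09-22
>> shelfsys expunge(p='/druva')
<< ok
>> shelfsys jot(p='/jet', c='cristorn')
<< created
>> kalendar closeout()
<< 1908-09-30


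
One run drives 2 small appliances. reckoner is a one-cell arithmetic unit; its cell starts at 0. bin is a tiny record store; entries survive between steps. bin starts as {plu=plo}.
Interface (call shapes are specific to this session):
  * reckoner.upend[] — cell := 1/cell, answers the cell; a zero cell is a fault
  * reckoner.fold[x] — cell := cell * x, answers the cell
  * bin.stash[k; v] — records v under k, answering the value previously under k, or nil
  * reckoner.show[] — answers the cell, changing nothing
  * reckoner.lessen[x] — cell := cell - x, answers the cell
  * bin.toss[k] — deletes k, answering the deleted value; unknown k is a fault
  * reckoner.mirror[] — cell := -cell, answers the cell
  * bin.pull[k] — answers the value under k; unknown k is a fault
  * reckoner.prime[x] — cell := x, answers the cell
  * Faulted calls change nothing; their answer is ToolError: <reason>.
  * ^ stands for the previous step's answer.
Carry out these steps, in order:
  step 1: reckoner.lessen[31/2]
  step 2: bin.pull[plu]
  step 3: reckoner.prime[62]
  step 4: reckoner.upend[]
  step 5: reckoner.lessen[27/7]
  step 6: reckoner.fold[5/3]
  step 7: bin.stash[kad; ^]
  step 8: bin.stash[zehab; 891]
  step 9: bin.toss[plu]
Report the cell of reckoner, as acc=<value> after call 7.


Answer: acc=-8335/1302

Derivation:
~$ lessen x: 31/2
:: -31/2
~$ pull k: plu
:: plo
~$ prime x: 62
:: 62
~$ upend
:: 1/62
~$ lessen x: 27/7
:: -1667/434
~$ fold x: 5/3
:: -8335/1302
~$ stash k: kad v: ^
:: nil
~$ stash k: zehab v: 891
:: nil
~$ toss k: plu
:: plo


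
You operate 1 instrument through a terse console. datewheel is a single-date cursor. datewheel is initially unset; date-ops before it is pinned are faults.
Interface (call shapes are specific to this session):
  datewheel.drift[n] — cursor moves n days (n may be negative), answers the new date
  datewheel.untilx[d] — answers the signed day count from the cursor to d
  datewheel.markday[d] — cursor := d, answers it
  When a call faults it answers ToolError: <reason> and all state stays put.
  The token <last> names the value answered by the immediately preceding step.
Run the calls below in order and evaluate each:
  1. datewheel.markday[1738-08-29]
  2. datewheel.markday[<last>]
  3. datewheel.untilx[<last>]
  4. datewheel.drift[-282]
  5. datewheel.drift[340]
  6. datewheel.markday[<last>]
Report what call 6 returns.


Answer: 1738-10-26

Derivation:
>>> datewheel.markday 1738-08-29
:: 1738-08-29
>>> datewheel.markday <last>
:: 1738-08-29
>>> datewheel.untilx <last>
:: 0
>>> datewheel.drift -282
:: 1737-11-20
>>> datewheel.drift 340
:: 1738-10-26
>>> datewheel.markday <last>
:: 1738-10-26


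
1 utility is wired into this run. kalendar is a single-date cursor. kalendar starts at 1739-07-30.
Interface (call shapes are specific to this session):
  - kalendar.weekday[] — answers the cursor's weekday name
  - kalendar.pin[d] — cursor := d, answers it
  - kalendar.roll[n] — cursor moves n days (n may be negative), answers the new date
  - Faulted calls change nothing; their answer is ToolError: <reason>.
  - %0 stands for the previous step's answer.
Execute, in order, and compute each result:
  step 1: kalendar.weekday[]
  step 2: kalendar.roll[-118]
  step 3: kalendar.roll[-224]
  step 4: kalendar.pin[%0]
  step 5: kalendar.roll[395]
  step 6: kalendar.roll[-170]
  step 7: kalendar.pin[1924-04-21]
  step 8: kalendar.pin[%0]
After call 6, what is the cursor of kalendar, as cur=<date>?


Answer: cur=1739-04-04

Derivation:
% 1. kalendar.weekday() : Thursday
% 2. kalendar.roll(n='-118') : 1739-04-03
% 3. kalendar.roll(n='-224') : 1738-08-22
% 4. kalendar.pin(d='%0') : 1738-08-22
% 5. kalendar.roll(n='395') : 1739-09-21
% 6. kalendar.roll(n='-170') : 1739-04-04
% 7. kalendar.pin(d='1924-04-21') : 1924-04-21
% 8. kalendar.pin(d='%0') : 1924-04-21


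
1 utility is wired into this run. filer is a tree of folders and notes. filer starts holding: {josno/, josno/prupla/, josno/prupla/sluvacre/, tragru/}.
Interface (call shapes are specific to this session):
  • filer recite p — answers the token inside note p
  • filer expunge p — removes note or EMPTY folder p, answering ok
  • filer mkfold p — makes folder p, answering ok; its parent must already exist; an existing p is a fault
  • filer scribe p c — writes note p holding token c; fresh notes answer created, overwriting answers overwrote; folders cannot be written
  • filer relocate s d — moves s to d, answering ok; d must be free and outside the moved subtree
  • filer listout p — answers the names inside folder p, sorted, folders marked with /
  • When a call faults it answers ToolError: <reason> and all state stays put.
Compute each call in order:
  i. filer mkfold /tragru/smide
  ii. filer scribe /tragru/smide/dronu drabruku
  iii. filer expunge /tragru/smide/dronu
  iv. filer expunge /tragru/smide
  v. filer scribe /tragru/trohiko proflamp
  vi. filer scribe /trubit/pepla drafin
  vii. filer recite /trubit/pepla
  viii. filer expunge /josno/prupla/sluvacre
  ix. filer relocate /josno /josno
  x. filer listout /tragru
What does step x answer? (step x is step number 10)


! filer mkfold(p→/tragru/smide) -> ok
! filer scribe(p→/tragru/smide/dronu, c→drabruku) -> created
! filer expunge(p→/tragru/smide/dronu) -> ok
! filer expunge(p→/tragru/smide) -> ok
! filer scribe(p→/tragru/trohiko, c→proflamp) -> created
! filer scribe(p→/trubit/pepla, c→drafin) -> ToolError: no parent
! filer recite(p→/trubit/pepla) -> ToolError: not found
! filer expunge(p→/josno/prupla/sluvacre) -> ok
! filer relocate(s→/josno, d→/josno) -> ToolError: exists
! filer listout(p→/tragru) -> [trohiko]

Answer: [trohiko]


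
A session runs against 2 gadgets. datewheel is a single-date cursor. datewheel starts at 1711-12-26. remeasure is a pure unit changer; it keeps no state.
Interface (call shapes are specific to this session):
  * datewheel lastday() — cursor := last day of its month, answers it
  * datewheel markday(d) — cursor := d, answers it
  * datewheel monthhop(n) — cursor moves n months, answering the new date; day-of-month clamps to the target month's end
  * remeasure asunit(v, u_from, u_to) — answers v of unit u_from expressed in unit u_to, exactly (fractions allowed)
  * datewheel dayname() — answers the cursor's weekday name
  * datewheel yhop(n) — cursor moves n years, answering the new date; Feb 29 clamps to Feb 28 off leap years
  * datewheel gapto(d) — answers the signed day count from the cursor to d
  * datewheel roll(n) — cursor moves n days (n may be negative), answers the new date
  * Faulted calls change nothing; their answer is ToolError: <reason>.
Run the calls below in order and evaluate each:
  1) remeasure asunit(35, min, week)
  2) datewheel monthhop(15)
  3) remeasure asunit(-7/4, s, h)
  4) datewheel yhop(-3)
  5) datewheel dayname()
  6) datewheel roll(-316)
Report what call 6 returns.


Answer: 1709-05-14

Derivation:
I use remeasure asunit passing v=35, u_from=min, u_to=week, — result: 1/288.
I call datewheel monthhop passing n=15, — result: 1713-03-26.
Using remeasure asunit passing v=-7/4, u_from=s, u_to=h, and get -7/14400.
I invoke datewheel yhop passing n=-3, — result: 1710-03-26.
Now I run datewheel dayname, and get Wednesday.
Now I run datewheel roll passing n=-316, and see 1709-05-14.


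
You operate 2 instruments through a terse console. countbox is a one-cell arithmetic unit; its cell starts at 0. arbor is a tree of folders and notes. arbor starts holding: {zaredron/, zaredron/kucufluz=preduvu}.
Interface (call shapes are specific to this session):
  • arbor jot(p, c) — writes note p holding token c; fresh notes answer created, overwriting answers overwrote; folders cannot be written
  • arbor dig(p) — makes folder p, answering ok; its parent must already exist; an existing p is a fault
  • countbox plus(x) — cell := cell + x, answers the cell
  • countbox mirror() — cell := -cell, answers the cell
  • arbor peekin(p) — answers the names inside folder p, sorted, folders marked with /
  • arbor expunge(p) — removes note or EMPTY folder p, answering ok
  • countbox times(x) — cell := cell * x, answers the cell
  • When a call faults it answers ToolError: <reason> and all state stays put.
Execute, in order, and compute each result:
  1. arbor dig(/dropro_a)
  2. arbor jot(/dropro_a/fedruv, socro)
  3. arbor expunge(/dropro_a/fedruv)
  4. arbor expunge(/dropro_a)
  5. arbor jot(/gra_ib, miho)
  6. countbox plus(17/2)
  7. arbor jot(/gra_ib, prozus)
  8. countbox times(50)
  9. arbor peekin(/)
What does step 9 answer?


Answer: [gra_ib, zaredron/]

Derivation:
[in] arbor dig p=/dropro_a
= ok
[in] arbor jot p=/dropro_a/fedruv c=socro
= created
[in] arbor expunge p=/dropro_a/fedruv
= ok
[in] arbor expunge p=/dropro_a
= ok
[in] arbor jot p=/gra_ib c=miho
= created
[in] countbox plus x=17/2
= 17/2
[in] arbor jot p=/gra_ib c=prozus
= overwrote
[in] countbox times x=50
= 425
[in] arbor peekin p=/
= [gra_ib, zaredron/]


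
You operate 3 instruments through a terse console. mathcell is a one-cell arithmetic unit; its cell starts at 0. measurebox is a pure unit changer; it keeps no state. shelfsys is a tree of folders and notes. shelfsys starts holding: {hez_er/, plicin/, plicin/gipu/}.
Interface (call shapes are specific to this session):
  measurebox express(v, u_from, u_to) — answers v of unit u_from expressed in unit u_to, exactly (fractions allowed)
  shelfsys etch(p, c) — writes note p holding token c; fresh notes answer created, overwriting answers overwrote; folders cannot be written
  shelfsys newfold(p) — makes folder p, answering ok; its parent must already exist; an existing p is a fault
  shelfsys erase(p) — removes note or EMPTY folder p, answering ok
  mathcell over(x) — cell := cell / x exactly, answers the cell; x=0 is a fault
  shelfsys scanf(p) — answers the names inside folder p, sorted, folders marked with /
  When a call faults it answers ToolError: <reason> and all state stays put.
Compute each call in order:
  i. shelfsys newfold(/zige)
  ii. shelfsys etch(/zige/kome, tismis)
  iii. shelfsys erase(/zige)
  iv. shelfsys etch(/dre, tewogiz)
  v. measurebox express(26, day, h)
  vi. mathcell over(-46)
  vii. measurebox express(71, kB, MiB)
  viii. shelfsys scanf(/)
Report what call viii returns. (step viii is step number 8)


Act: shelfsys newfold[p='/zige']
Obs: ok
Act: shelfsys etch[p='/zige/kome'; c='tismis']
Obs: created
Act: shelfsys erase[p='/zige']
Obs: ToolError: not empty
Act: shelfsys etch[p='/dre'; c='tewogiz']
Obs: created
Act: measurebox express[v='26'; u_from='day'; u_to='h']
Obs: 624
Act: mathcell over[x='-46']
Obs: 0
Act: measurebox express[v='71'; u_from='kB'; u_to='MiB']
Obs: 8875/131072
Act: shelfsys scanf[p='/']
Obs: [dre, hez_er/, plicin/, zige/]

Answer: [dre, hez_er/, plicin/, zige/]


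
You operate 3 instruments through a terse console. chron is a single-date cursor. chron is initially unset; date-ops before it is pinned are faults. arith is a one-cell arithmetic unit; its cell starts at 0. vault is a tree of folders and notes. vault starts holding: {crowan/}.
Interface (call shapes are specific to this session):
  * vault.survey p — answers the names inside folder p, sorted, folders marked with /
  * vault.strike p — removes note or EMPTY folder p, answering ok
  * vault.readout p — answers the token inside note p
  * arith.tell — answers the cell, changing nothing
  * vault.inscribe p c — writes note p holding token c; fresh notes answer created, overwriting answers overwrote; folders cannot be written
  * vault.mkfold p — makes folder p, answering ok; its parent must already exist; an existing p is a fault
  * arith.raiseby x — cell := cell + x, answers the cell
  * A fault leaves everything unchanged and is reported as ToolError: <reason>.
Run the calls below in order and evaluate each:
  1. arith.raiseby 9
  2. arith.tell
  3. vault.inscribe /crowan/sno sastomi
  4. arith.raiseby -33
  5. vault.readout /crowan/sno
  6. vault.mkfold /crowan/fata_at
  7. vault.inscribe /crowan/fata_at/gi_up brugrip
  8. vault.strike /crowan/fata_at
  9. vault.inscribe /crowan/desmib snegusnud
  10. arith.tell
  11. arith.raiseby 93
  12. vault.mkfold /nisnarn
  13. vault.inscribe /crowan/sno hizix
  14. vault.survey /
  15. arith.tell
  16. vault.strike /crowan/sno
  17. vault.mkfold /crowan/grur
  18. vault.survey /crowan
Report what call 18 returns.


Answer: [desmib, fata_at/, grur/]

Derivation:
$ arith.raiseby x=9
  9
$ arith.tell
  9
$ vault.inscribe p=/crowan/sno c=sastomi
  created
$ arith.raiseby x=-33
  -24
$ vault.readout p=/crowan/sno
  sastomi
$ vault.mkfold p=/crowan/fata_at
  ok
$ vault.inscribe p=/crowan/fata_at/gi_up c=brugrip
  created
$ vault.strike p=/crowan/fata_at
  ToolError: not empty
$ vault.inscribe p=/crowan/desmib c=snegusnud
  created
$ arith.tell
  -24
$ arith.raiseby x=93
  69
$ vault.mkfold p=/nisnarn
  ok
$ vault.inscribe p=/crowan/sno c=hizix
  overwrote
$ vault.survey p=/
  [crowan/, nisnarn/]
$ arith.tell
  69
$ vault.strike p=/crowan/sno
  ok
$ vault.mkfold p=/crowan/grur
  ok
$ vault.survey p=/crowan
  [desmib, fata_at/, grur/]


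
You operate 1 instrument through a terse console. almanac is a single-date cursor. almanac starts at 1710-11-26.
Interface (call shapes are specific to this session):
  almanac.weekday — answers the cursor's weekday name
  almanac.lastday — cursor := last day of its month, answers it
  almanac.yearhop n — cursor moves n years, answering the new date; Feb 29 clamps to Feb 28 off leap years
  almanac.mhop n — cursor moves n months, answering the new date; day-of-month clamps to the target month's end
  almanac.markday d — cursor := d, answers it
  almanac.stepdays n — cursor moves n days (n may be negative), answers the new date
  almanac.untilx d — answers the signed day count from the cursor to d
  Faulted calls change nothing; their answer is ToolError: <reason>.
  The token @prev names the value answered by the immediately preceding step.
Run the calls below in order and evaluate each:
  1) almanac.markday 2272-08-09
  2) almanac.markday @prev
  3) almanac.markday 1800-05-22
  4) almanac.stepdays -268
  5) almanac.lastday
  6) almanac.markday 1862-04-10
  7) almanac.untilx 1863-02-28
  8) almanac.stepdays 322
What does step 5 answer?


Answer: 1799-08-31

Derivation:
[in] almanac.markday d: 2272-08-09
  2272-08-09
[in] almanac.markday d: @prev
  2272-08-09
[in] almanac.markday d: 1800-05-22
  1800-05-22
[in] almanac.stepdays n: -268
  1799-08-27
[in] almanac.lastday
  1799-08-31
[in] almanac.markday d: 1862-04-10
  1862-04-10
[in] almanac.untilx d: 1863-02-28
  324
[in] almanac.stepdays n: 322
  1863-02-26


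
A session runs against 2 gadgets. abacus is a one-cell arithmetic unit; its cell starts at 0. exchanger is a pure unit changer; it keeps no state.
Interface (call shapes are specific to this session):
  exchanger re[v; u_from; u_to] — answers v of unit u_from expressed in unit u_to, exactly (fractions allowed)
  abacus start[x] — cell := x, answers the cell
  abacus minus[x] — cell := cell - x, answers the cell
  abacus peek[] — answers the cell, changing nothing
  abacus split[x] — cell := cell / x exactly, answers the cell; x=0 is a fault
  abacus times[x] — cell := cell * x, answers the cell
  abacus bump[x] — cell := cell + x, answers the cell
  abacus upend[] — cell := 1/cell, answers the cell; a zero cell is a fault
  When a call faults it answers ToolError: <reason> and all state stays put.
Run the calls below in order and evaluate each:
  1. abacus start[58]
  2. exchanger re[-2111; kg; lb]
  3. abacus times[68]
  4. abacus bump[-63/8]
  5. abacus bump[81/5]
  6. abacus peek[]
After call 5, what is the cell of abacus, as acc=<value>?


Calling abacus start(x: 58), — result: 58.
I run exchanger re(v: -2111, u_from: kg, u_to: lb): -211100000000/45359237.
I invoke abacus times(x: 68), — result: 3944.
Now I run abacus bump(x: -63/8), → 31489/8.
Using abacus bump(x: 81/5), and get 158093/40.
I use abacus peek, → 158093/40.

Answer: acc=158093/40


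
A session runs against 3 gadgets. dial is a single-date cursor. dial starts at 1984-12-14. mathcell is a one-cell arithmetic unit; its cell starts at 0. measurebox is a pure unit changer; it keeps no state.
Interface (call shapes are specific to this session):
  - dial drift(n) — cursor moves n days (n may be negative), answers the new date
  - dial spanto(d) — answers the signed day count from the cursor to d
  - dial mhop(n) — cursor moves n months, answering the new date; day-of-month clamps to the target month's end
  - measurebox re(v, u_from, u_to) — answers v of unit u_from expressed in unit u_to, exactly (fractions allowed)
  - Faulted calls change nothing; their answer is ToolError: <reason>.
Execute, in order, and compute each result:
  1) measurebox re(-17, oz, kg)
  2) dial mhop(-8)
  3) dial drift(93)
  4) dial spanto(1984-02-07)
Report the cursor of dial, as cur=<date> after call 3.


% measurebox re v: -17 u_from: oz u_to: kg
[out] -771107029/1600000000
% dial mhop n: -8
[out] 1984-04-14
% dial drift n: 93
[out] 1984-07-16
% dial spanto d: 1984-02-07
[out] -160

Answer: cur=1984-07-16


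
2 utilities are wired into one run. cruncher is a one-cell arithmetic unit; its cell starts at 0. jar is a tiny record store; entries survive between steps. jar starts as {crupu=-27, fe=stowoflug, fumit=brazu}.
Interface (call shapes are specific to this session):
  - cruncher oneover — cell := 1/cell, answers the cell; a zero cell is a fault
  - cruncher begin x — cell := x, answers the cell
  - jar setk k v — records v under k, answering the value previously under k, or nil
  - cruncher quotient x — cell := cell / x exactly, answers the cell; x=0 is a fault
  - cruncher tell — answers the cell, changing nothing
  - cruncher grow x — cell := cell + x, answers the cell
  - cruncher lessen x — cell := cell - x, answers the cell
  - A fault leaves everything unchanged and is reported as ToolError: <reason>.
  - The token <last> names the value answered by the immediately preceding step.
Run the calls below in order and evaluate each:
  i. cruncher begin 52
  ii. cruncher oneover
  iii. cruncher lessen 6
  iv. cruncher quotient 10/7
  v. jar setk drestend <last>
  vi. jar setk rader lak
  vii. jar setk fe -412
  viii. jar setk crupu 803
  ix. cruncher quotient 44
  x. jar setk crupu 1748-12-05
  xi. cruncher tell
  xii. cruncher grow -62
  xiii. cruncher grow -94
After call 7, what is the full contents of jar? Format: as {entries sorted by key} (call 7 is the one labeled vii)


Now I run cruncher begin on x: 52, and get 52.
I invoke cruncher oneover(), and see 1/52.
I use cruncher lessen on x: 6, and see -311/52.
I run cruncher quotient on x: 10/7, giving -2177/520.
I invoke jar setk on k: drestend, v: <last>, and see nil.
Using jar setk on k: rader, v: lak, which returns nil.
Then jar setk on k: fe, v: -412, yielding stowoflug.
I invoke jar setk on k: crupu, v: 803, and observe -27.
Then cruncher quotient on x: 44, which returns -2177/22880.
I invoke jar setk on k: crupu, v: 1748-12-05: 803.
I invoke cruncher tell, yielding -2177/22880.
I run cruncher grow on x: -62, — result: -1420737/22880.
I invoke cruncher grow on x: -94, and get -3571457/22880.

Answer: {crupu=-27, drestend=-2177/520, fe=-412, fumit=brazu, rader=lak}


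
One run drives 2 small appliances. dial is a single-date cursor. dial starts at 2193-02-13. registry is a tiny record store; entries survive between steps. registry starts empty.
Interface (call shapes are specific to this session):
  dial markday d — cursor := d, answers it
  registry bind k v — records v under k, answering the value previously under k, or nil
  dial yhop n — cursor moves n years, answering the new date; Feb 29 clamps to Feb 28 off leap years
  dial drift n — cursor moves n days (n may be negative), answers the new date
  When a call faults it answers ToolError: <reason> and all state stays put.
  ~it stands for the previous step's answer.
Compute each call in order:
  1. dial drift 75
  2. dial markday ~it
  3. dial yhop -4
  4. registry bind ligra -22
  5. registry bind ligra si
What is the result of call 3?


Answer: 2189-04-29

Derivation:
>>> dial drift n→75
= 2193-04-29
>>> dial markday d→~it
= 2193-04-29
>>> dial yhop n→-4
= 2189-04-29
>>> registry bind k→ligra v→-22
= nil
>>> registry bind k→ligra v→si
= -22


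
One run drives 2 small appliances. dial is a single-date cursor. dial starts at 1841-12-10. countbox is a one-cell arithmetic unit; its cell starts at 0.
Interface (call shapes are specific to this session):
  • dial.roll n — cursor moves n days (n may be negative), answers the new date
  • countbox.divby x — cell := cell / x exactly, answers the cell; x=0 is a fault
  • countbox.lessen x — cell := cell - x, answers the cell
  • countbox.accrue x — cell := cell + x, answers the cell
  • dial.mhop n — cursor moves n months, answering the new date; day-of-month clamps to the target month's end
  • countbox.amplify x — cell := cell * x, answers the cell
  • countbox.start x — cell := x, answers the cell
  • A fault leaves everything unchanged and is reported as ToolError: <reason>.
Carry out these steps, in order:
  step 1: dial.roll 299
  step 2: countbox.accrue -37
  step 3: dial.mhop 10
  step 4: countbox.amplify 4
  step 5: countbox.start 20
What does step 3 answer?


Answer: 1843-08-05

Derivation:
> dial.roll n='299'
  1842-10-05
> countbox.accrue x='-37'
  -37
> dial.mhop n='10'
  1843-08-05
> countbox.amplify x='4'
  -148
> countbox.start x='20'
  20


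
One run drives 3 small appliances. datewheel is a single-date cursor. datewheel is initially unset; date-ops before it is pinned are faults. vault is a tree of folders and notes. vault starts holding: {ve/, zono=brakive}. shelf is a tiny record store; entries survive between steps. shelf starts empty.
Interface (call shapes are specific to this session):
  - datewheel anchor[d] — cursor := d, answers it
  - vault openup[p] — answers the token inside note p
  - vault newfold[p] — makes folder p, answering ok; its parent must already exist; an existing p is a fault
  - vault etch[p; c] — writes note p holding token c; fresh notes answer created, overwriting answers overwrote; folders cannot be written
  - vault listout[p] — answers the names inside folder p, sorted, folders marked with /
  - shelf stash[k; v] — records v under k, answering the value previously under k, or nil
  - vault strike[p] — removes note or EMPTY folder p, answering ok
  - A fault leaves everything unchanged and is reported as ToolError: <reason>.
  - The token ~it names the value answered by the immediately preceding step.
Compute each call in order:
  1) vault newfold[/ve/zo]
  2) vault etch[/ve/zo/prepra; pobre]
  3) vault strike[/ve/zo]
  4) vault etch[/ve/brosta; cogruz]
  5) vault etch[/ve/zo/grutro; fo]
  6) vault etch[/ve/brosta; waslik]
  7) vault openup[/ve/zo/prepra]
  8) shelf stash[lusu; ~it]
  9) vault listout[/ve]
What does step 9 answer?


% vault newfold p=/ve/zo
[out] ok
% vault etch p=/ve/zo/prepra c=pobre
[out] created
% vault strike p=/ve/zo
[out] ToolError: not empty
% vault etch p=/ve/brosta c=cogruz
[out] created
% vault etch p=/ve/zo/grutro c=fo
[out] created
% vault etch p=/ve/brosta c=waslik
[out] overwrote
% vault openup p=/ve/zo/prepra
[out] pobre
% shelf stash k=lusu v=~it
[out] nil
% vault listout p=/ve
[out] [brosta, zo/]

Answer: [brosta, zo/]


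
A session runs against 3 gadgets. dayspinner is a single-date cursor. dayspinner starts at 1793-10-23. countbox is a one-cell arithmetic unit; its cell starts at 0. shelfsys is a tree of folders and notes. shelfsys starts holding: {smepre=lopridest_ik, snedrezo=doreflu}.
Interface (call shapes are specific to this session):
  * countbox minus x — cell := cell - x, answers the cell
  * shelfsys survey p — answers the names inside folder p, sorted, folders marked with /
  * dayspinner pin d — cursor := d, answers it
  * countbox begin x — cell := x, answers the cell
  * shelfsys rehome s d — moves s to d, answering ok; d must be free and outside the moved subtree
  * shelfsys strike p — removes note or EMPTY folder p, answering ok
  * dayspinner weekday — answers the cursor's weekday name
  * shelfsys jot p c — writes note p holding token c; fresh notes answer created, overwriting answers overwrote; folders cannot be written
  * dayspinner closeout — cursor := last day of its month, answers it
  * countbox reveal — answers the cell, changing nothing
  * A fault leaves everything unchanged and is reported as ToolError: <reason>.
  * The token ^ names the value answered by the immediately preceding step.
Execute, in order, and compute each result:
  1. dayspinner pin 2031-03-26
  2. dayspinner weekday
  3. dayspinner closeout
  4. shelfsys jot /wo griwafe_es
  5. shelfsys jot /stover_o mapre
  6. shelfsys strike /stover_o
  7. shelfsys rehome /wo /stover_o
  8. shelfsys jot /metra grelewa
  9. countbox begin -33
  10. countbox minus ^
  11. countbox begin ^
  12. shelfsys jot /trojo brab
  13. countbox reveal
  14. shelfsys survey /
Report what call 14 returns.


Answer: [metra, smepre, snedrezo, stover_o, trojo]

Derivation:
·→ dayspinner pin(d: 2031-03-26)
·← 2031-03-26
·→ dayspinner weekday()
·← Wednesday
·→ dayspinner closeout()
·← 2031-03-31
·→ shelfsys jot(p: /wo, c: griwafe_es)
·← created
·→ shelfsys jot(p: /stover_o, c: mapre)
·← created
·→ shelfsys strike(p: /stover_o)
·← ok
·→ shelfsys rehome(s: /wo, d: /stover_o)
·← ok
·→ shelfsys jot(p: /metra, c: grelewa)
·← created
·→ countbox begin(x: -33)
·← -33
·→ countbox minus(x: ^)
·← 0
·→ countbox begin(x: ^)
·← 0
·→ shelfsys jot(p: /trojo, c: brab)
·← created
·→ countbox reveal()
·← 0
·→ shelfsys survey(p: /)
·← [metra, smepre, snedrezo, stover_o, trojo]


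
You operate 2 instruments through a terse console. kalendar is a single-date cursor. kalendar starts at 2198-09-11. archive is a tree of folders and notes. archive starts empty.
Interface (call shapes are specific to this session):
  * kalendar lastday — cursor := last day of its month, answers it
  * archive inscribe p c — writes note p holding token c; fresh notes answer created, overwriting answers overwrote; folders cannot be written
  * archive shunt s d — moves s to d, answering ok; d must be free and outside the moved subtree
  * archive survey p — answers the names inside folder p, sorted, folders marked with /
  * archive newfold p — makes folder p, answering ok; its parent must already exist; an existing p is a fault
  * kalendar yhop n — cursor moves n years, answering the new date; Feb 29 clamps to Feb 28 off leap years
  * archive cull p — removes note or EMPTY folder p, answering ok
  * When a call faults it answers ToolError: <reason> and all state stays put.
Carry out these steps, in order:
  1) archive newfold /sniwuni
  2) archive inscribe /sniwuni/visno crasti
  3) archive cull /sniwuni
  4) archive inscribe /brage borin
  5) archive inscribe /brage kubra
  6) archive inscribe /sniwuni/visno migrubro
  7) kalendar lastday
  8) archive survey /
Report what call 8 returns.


Answer: [brage, sniwuni/]

Derivation:
Act: archive newfold[p: /sniwuni]
Obs: ok
Act: archive inscribe[p: /sniwuni/visno; c: crasti]
Obs: created
Act: archive cull[p: /sniwuni]
Obs: ToolError: not empty
Act: archive inscribe[p: /brage; c: borin]
Obs: created
Act: archive inscribe[p: /brage; c: kubra]
Obs: overwrote
Act: archive inscribe[p: /sniwuni/visno; c: migrubro]
Obs: overwrote
Act: kalendar lastday[]
Obs: 2198-09-30
Act: archive survey[p: /]
Obs: [brage, sniwuni/]


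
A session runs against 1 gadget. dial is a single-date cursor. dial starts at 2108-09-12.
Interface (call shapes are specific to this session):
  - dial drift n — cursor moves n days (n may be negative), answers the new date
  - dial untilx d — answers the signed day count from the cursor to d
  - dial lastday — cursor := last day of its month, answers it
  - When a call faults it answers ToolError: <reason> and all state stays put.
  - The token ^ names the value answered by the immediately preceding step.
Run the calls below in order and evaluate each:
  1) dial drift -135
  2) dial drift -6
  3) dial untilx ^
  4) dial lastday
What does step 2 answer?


Answer: 2108-04-24

Derivation:
→ dial drift(n='-135')
← 2108-04-30
→ dial drift(n='-6')
← 2108-04-24
→ dial untilx(d='^')
← 0
→ dial lastday()
← 2108-04-30


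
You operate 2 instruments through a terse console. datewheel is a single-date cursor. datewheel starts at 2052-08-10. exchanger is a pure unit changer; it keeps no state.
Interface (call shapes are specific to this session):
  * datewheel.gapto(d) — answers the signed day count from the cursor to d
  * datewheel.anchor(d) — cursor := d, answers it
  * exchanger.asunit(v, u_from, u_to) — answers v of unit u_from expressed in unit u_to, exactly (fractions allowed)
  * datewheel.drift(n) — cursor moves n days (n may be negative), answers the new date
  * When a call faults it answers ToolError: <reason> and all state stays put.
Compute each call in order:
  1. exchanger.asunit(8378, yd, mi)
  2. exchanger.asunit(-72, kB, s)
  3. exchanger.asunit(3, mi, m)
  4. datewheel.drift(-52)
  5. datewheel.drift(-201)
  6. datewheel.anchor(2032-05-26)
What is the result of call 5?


Answer: 2051-12-01

Derivation:
I try exchanger.asunit on v: 8378, u_from: yd, u_to: mi, — result: 4189/880.
Calling exchanger.asunit on v: -72, u_from: kB, u_to: s, and get ToolError: incompatible units.
I try exchanger.asunit on v: 3, u_from: mi, u_to: m, and see 603504/125.
Then datewheel.drift on n: -52, yielding 2052-06-19.
I use datewheel.drift on n: -201, giving 2051-12-01.
I try datewheel.anchor on d: 2032-05-26, — result: 2032-05-26.


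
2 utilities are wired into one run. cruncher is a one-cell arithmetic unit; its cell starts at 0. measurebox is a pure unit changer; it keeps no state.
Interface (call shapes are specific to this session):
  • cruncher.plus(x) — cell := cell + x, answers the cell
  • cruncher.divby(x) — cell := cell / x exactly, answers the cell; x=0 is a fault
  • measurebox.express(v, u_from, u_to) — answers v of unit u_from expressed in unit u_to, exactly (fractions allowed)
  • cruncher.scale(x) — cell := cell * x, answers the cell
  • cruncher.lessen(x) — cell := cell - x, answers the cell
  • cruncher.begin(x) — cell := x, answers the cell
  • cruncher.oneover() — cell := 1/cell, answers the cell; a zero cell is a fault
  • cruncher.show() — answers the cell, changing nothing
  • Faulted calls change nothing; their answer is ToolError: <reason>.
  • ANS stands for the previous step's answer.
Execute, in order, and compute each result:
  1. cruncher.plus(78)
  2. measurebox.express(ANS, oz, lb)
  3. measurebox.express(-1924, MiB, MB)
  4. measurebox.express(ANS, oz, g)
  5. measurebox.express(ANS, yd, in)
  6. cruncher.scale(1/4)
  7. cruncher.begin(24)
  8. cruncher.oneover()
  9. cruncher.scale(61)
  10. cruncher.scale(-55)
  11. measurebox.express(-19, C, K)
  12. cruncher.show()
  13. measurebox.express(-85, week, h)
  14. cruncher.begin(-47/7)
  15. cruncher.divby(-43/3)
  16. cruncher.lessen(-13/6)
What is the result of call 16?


Next I call cruncher.plus on x: 78, and observe 78.
Invoking measurebox.express on v: ANS, u_from: oz, u_to: lb, and get 39/8.
I call measurebox.express on v: -1924, u_from: MiB, u_to: MB, which returns -31522816/15625.
Now I run measurebox.express on v: ANS, u_from: oz, u_to: g, giving -2792677503616/48828125.
Invoking measurebox.express on v: ANS, u_from: yd, u_to: in, and get -100536390130176/48828125.
I call cruncher.scale on x: 1/4: 39/2.
I call cruncher.begin on x: 24, — result: 24.
I try cruncher.oneover, → 1/24.
Invoking cruncher.scale on x: 61, → 61/24.
Calling cruncher.scale on x: -55, giving -3355/24.
Now I run measurebox.express on v: -19, u_from: C, u_to: K, which returns 5083/20.
Invoking cruncher.show, — result: -3355/24.
Then measurebox.express on v: -85, u_from: week, u_to: h, and observe -14280.
Using cruncher.begin on x: -47/7, which returns -47/7.
I run cruncher.divby on x: -43/3, and observe 141/301.
Calling cruncher.lessen on x: -13/6, giving 4759/1806.

Answer: 4759/1806
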